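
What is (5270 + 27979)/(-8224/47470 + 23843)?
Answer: 789165015/565909493 ≈ 1.3945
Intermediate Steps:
(5270 + 27979)/(-8224/47470 + 23843) = 33249/(-8224*1/47470 + 23843) = 33249/(-4112/23735 + 23843) = 33249/(565909493/23735) = 33249*(23735/565909493) = 789165015/565909493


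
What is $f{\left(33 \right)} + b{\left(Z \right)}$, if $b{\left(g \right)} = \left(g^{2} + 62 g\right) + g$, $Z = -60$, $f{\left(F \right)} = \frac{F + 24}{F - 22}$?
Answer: $- \frac{1923}{11} \approx -174.82$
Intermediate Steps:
$f{\left(F \right)} = \frac{24 + F}{-22 + F}$
$b{\left(g \right)} = g^{2} + 63 g$
$f{\left(33 \right)} + b{\left(Z \right)} = \frac{24 + 33}{-22 + 33} - 60 \left(63 - 60\right) = \frac{1}{11} \cdot 57 - 180 = \frac{57}{11} - 180 = - \frac{1923}{11}$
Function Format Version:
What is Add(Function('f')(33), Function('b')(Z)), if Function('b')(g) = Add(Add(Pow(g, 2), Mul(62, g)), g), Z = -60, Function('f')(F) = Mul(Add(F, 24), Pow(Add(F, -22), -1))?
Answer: Rational(-1923, 11) ≈ -174.82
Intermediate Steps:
Function('f')(F) = Mul(Pow(Add(-22, F), -1), Add(24, F)) (Function('f')(F) = Mul(Add(24, F), Pow(Add(-22, F), -1)) = Mul(Pow(Add(-22, F), -1), Add(24, F)))
Function('b')(g) = Add(Pow(g, 2), Mul(63, g))
Add(Function('f')(33), Function('b')(Z)) = Add(Mul(Pow(Add(-22, 33), -1), Add(24, 33)), Mul(-60, Add(63, -60))) = Add(Mul(Pow(11, -1), 57), Mul(-60, 3)) = Add(Mul(Rational(1, 11), 57), -180) = Add(Rational(57, 11), -180) = Rational(-1923, 11)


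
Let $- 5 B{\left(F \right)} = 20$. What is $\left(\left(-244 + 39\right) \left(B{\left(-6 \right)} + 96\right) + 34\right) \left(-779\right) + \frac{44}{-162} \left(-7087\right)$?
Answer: $\frac{1188057688}{81} \approx 1.4667 \cdot 10^{7}$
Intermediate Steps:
$B{\left(F \right)} = -4$ ($B{\left(F \right)} = \left(- \frac{1}{5}\right) 20 = -4$)
$\left(\left(-244 + 39\right) \left(B{\left(-6 \right)} + 96\right) + 34\right) \left(-779\right) + \frac{44}{-162} \left(-7087\right) = \left(\left(-244 + 39\right) \left(-4 + 96\right) + 34\right) \left(-779\right) + \frac{44}{-162} \left(-7087\right) = \left(\left(-205\right) 92 + 34\right) \left(-779\right) + 44 \left(- \frac{1}{162}\right) \left(-7087\right) = \left(-18860 + 34\right) \left(-779\right) - - \frac{155914}{81} = \left(-18826\right) \left(-779\right) + \frac{155914}{81} = 14665454 + \frac{155914}{81} = \frac{1188057688}{81}$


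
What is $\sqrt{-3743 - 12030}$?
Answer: $i \sqrt{15773} \approx 125.59 i$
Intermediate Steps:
$\sqrt{-3743 - 12030} = \sqrt{-15773} = i \sqrt{15773}$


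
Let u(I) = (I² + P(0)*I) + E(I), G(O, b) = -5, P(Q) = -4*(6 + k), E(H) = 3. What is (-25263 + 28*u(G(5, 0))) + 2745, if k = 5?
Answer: -15574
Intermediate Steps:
P(Q) = -44 (P(Q) = -4*(6 + 5) = -4*11 = -44)
u(I) = 3 + I² - 44*I (u(I) = (I² - 44*I) + 3 = 3 + I² - 44*I)
(-25263 + 28*u(G(5, 0))) + 2745 = (-25263 + 28*(3 + (-5)² - 44*(-5))) + 2745 = (-25263 + 28*(3 + 25 + 220)) + 2745 = (-25263 + 28*248) + 2745 = (-25263 + 6944) + 2745 = -18319 + 2745 = -15574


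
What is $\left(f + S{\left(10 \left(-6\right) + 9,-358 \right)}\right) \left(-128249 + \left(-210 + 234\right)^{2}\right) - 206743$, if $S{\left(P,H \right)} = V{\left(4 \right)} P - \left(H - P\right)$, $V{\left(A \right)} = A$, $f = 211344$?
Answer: $-26996279574$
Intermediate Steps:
$S{\left(P,H \right)} = - H + 5 P$ ($S{\left(P,H \right)} = 4 P - \left(H - P\right) = - H + 5 P$)
$\left(f + S{\left(10 \left(-6\right) + 9,-358 \right)}\right) \left(-128249 + \left(-210 + 234\right)^{2}\right) - 206743 = \left(211344 + \left(\left(-1\right) \left(-358\right) + 5 \left(10 \left(-6\right) + 9\right)\right)\right) \left(-128249 + \left(-210 + 234\right)^{2}\right) - 206743 = \left(211344 + \left(358 + 5 \left(-60 + 9\right)\right)\right) \left(-128249 + 24^{2}\right) - 206743 = \left(211344 + \left(358 + 5 \left(-51\right)\right)\right) \left(-128249 + 576\right) - 206743 = \left(211344 + \left(358 - 255\right)\right) \left(-127673\right) - 206743 = \left(211344 + 103\right) \left(-127673\right) - 206743 = 211447 \left(-127673\right) - 206743 = -26996072831 - 206743 = -26996279574$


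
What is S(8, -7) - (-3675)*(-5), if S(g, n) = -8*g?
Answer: -18439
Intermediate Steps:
S(8, -7) - (-3675)*(-5) = -8*8 - (-3675)*(-5) = -64 - 105*175 = -64 - 18375 = -18439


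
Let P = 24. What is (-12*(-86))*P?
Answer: 24768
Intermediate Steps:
(-12*(-86))*P = -12*(-86)*24 = 1032*24 = 24768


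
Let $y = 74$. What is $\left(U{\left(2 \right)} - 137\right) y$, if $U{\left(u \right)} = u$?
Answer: $-9990$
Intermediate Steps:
$\left(U{\left(2 \right)} - 137\right) y = \left(2 - 137\right) 74 = \left(-135\right) 74 = -9990$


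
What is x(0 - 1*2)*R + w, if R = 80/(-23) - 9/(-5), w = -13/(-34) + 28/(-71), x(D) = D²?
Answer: -1866943/277610 ≈ -6.7251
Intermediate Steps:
w = -29/2414 (w = -13*(-1/34) + 28*(-1/71) = 13/34 - 28/71 = -29/2414 ≈ -0.012013)
R = -193/115 (R = 80*(-1/23) - 9*(-⅕) = -80/23 + 9/5 = -193/115 ≈ -1.6783)
x(0 - 1*2)*R + w = (0 - 1*2)²*(-193/115) - 29/2414 = (0 - 2)²*(-193/115) - 29/2414 = (-2)²*(-193/115) - 29/2414 = 4*(-193/115) - 29/2414 = -772/115 - 29/2414 = -1866943/277610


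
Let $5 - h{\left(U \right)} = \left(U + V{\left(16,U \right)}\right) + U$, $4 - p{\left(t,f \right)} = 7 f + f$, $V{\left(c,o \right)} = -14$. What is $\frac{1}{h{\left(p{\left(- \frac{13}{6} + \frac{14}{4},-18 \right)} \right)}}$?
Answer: $- \frac{1}{277} \approx -0.0036101$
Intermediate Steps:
$p{\left(t,f \right)} = 4 - 8 f$ ($p{\left(t,f \right)} = 4 - \left(7 f + f\right) = 4 - 8 f$)
$h{\left(U \right)} = 19 - 2 U$ ($h{\left(U \right)} = 5 - \left(\left(U - 14\right) + U\right) = 5 - \left(\left(-14 + U\right) + U\right) = 5 - \left(-14 + 2 U\right) = 19 - 2 U$)
$\frac{1}{h{\left(p{\left(- \frac{13}{6} + \frac{14}{4},-18 \right)} \right)}} = \frac{1}{19 - 2 \left(4 - -144\right)} = \frac{1}{19 - 2 \left(4 + 144\right)} = \frac{1}{19 - 296} = \frac{1}{-277} = - \frac{1}{277}$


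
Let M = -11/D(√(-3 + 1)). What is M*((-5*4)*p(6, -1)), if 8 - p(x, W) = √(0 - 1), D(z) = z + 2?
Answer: 11*(160 - 20*I)/(2 + I*√2) ≈ 534.81 - 488.17*I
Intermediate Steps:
D(z) = 2 + z
p(x, W) = 8 - I (p(x, W) = 8 - √(0 - 1) = 8 - √(-1) = 8 - I)
M = -11/(2 + I*√2) (M = -11/(2 + √(-3 + 1)) = -11/(2 + √(-2)) = -11/(2 + I*√2) ≈ -3.6667 + 2.5927*I)
M*((-5*4)*p(6, -1)) = (-11/3 + 11*I*√2/6)*((-5*4)*(8 - I)) = (-11/3 + 11*I*√2/6)*(-20*(8 - I)) = (-11/3 + 11*I*√2/6)*(-160 + 20*I) = (-160 + 20*I)*(-11/3 + 11*I*√2/6)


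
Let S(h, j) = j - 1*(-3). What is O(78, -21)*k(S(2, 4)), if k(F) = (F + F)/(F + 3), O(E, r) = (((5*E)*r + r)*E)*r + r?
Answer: 94147179/5 ≈ 1.8829e+7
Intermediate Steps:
S(h, j) = 3 + j (S(h, j) = j + 3 = 3 + j)
O(E, r) = r + E*r*(r + 5*E*r) (O(E, r) = ((5*E*r + r)*E)*r + r = ((r + 5*E*r)*E)*r + r = (E*(r + 5*E*r))*r + r = E*r*(r + 5*E*r) + r = r + E*r*(r + 5*E*r))
k(F) = 2*F/(3 + F) (k(F) = (2*F)/(3 + F) = 2*F/(3 + F))
O(78, -21)*k(S(2, 4)) = (-21*(1 + 78*(-21) + 5*(-21)*78²))*(2*(3 + 4)/(3 + (3 + 4))) = (-21*(1 - 1638 + 5*(-21)*6084))*(2*7/(3 + 7)) = (-21*(1 - 1638 - 638820))*(2*7/10) = (-21*(-640457))*(2*7*(⅒)) = 13449597*(7/5) = 94147179/5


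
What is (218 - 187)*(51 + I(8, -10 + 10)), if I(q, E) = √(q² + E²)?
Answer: 1829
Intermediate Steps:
I(q, E) = √(E² + q²)
(218 - 187)*(51 + I(8, -10 + 10)) = (218 - 187)*(51 + √((-10 + 10)² + 8²)) = 31*(51 + √(0² + 64)) = 31*(51 + √(0 + 64)) = 31*(51 + √64) = 31*(51 + 8) = 31*59 = 1829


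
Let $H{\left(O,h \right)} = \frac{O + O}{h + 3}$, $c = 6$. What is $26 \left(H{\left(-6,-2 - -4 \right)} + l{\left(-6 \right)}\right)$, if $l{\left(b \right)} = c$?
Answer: $\frac{468}{5} \approx 93.6$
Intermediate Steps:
$l{\left(b \right)} = 6$
$H{\left(O,h \right)} = \frac{2 O}{3 + h}$
$26 \left(H{\left(-6,-2 - -4 \right)} + l{\left(-6 \right)}\right) = 26 \left(2 \left(-6\right) \frac{1}{3 - -2} + 6\right) = 26 \left(2 \left(-6\right) \frac{1}{3 + \left(-2 + 4\right)} + 6\right) = 26 \left(2 \left(-6\right) \frac{1}{3 + 2} + 6\right) = 26 \left(2 \left(-6\right) \frac{1}{5} + 6\right) = 26 \left(- \frac{12}{5} + 6\right) = 26 \cdot \frac{18}{5} = \frac{468}{5}$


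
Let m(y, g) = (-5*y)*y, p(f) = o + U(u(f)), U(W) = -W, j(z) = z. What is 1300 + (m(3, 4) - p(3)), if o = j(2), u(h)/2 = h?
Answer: 1259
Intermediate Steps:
u(h) = 2*h
o = 2
p(f) = 2 - 2*f
m(y, g) = -5*y²
1300 + (m(3, 4) - p(3)) = 1300 + (-5*3² - (2 - 2*3)) = 1300 + (-5*9 - (2 - 6)) = 1300 + (-45 - 1*(-4)) = 1300 + (-45 + 4) = 1300 - 41 = 1259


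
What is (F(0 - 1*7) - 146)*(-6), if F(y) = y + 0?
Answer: 918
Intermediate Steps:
F(y) = y
(F(0 - 1*7) - 146)*(-6) = ((0 - 1*7) - 146)*(-6) = ((0 - 7) - 146)*(-6) = (-7 - 146)*(-6) = -153*(-6) = 918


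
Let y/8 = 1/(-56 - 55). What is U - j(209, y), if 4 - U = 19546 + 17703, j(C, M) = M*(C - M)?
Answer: -458709989/12321 ≈ -37230.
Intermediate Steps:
y = -8/111 (y = 8/(-56 - 55) = 8/(-111) = 8*(-1/111) = -8/111 ≈ -0.072072)
U = -37245 (U = 4 - (19546 + 17703) = 4 - 1*37249 = 4 - 37249 = -37245)
U - j(209, y) = -37245 - (-8)*(209 - 1*(-8/111))/111 = -37245 - (-8)*(209 + 8/111)/111 = -37245 - (-8)*23207/(111*111) = -37245 - 1*(-185656/12321) = -37245 + 185656/12321 = -458709989/12321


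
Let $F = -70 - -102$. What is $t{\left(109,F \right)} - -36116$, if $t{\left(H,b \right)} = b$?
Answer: $36148$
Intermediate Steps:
$F = 32$ ($F = -70 + 102 = 32$)
$t{\left(109,F \right)} - -36116 = 32 - -36116 = 32 + 36116 = 36148$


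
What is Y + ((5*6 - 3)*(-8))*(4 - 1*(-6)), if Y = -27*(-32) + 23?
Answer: -1273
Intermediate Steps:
Y = 887 (Y = 864 + 23 = 887)
Y + ((5*6 - 3)*(-8))*(4 - 1*(-6)) = 887 + ((5*6 - 3)*(-8))*(4 - 1*(-6)) = 887 + ((30 - 3)*(-8))*(4 + 6) = 887 + (27*(-8))*10 = 887 - 216*10 = 887 - 2160 = -1273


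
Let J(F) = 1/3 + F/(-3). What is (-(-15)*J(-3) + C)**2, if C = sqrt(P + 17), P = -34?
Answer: (20 + I*sqrt(17))**2 ≈ 383.0 + 164.92*I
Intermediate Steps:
J(F) = 1/3 - F/3 (J(F) = 1*(1/3) + F*(-1/3) = 1/3 - F/3)
C = I*sqrt(17) (C = sqrt(-34 + 17) = sqrt(-17) = I*sqrt(17) ≈ 4.1231*I)
(-(-15)*J(-3) + C)**2 = (-(-15)*(1/3 - 1/3*(-3)) + I*sqrt(17))**2 = (-(-15)*(1/3 + 1) + I*sqrt(17))**2 = (-(-15)*4/3 + I*sqrt(17))**2 = (-1*(-20) + I*sqrt(17))**2 = (20 + I*sqrt(17))**2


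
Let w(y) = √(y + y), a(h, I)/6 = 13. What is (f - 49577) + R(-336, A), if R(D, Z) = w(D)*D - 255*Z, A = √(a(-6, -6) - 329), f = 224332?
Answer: 174755 - 1344*I*√42 - 255*I*√251 ≈ 1.7476e+5 - 12750.0*I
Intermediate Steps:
a(h, I) = 78 (a(h, I) = 6*13 = 78)
w(y) = √2*√y (w(y) = √(2*y) = √2*√y)
A = I*√251 (A = √(78 - 329) = √(-251) = I*√251 ≈ 15.843*I)
R(D, Z) = -255*Z + √2*D^(3/2) (R(D, Z) = (√2*√D)*D - 255*Z = √2*D^(3/2) - 255*Z = -255*Z + √2*D^(3/2))
(f - 49577) + R(-336, A) = (224332 - 49577) + (-255*I*√251 + √2*(-336)^(3/2)) = 174755 + (-255*I*√251 + √2*(-1344*I*√21)) = 174755 + (-255*I*√251 - 1344*I*√42) = 174755 + (-1344*I*√42 - 255*I*√251) = 174755 - 1344*I*√42 - 255*I*√251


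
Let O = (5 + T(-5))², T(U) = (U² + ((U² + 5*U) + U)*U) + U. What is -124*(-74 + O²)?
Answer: -774990824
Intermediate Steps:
T(U) = U + U² + U*(U² + 6*U) (T(U) = (U² + (U² + 6*U)*U) + U = (U² + U*(U² + 6*U)) + U = U + U² + U*(U² + 6*U))
O = 2500 (O = (5 - 5*(1 + (-5)² + 7*(-5)))² = (5 - 5*(1 + 25 - 35))² = (5 - 5*(-9))² = (5 + 45)² = 50² = 2500)
-124*(-74 + O²) = -124*(-74 + 2500²) = -124*(-74 + 6250000) = -124*6249926 = -774990824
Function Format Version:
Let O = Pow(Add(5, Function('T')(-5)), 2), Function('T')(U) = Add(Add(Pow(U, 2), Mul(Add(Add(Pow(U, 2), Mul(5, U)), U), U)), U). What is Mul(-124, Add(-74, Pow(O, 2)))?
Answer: -774990824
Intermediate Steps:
Function('T')(U) = Add(U, Pow(U, 2), Mul(U, Add(Pow(U, 2), Mul(6, U)))) (Function('T')(U) = Add(Add(Pow(U, 2), Mul(Add(Pow(U, 2), Mul(6, U)), U)), U) = Add(Add(Pow(U, 2), Mul(U, Add(Pow(U, 2), Mul(6, U)))), U) = Add(U, Pow(U, 2), Mul(U, Add(Pow(U, 2), Mul(6, U)))))
O = 2500 (O = Pow(Add(5, Mul(-5, Add(1, Pow(-5, 2), Mul(7, -5)))), 2) = Pow(Add(5, Mul(-5, Add(1, 25, -35))), 2) = Pow(Add(5, Mul(-5, -9)), 2) = Pow(Add(5, 45), 2) = Pow(50, 2) = 2500)
Mul(-124, Add(-74, Pow(O, 2))) = Mul(-124, Add(-74, Pow(2500, 2))) = Mul(-124, Add(-74, 6250000)) = Mul(-124, 6249926) = -774990824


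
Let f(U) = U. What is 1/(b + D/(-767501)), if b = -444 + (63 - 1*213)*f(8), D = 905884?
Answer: -109643/180382504 ≈ -0.00060784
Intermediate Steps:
b = -1644 (b = -444 + (63 - 1*213)*8 = -444 + (63 - 213)*8 = -444 - 150*8 = -444 - 1200 = -1644)
1/(b + D/(-767501)) = 1/(-1644 + 905884/(-767501)) = 1/(-1644 + 905884*(-1/767501)) = 1/(-1644 - 129412/109643) = 1/(-180382504/109643) = -109643/180382504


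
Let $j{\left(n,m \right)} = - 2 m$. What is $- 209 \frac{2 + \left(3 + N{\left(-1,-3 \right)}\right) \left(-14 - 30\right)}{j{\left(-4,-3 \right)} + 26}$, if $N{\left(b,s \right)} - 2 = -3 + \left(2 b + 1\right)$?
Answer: $\frac{4389}{16} \approx 274.31$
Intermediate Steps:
$N{\left(b,s \right)} = 2 b$ ($N{\left(b,s \right)} = 2 + \left(-3 + \left(2 b + 1\right)\right) = 2 + \left(-3 + \left(1 + 2 b\right)\right) = 2 + \left(-2 + 2 b\right) = 2 b$)
$- 209 \frac{2 + \left(3 + N{\left(-1,-3 \right)}\right) \left(-14 - 30\right)}{j{\left(-4,-3 \right)} + 26} = - 209 \frac{2 + \left(3 + 2 \left(-1\right)\right) \left(-14 - 30\right)}{\left(-2\right) \left(-3\right) + 26} = - 209 \frac{2 + \left(3 - 2\right) \left(-44\right)}{6 + 26} = - 209 \frac{2 + 1 \left(-44\right)}{32} = - 209 \left(2 - 44\right) \frac{1}{32} = - 209 \left(\left(-42\right) \frac{1}{32}\right) = \left(-209\right) \left(- \frac{21}{16}\right) = \frac{4389}{16}$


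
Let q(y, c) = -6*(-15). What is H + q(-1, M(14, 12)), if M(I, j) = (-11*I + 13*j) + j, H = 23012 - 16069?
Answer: 7033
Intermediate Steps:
H = 6943
M(I, j) = -11*I + 14*j
q(y, c) = 90
H + q(-1, M(14, 12)) = 6943 + 90 = 7033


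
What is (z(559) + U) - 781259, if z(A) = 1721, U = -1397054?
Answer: -2176592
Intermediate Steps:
(z(559) + U) - 781259 = (1721 - 1397054) - 781259 = -1395333 - 781259 = -2176592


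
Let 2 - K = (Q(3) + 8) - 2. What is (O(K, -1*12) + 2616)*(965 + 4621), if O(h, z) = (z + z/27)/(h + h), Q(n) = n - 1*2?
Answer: 219298912/15 ≈ 1.4620e+7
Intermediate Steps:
Q(n) = -2 + n (Q(n) = n - 2 = -2 + n)
K = -5 (K = 2 - (((-2 + 3) + 8) - 2) = 2 - ((1 + 8) - 2) = 2 - (9 - 2) = 2 - 1*7 = 2 - 7 = -5)
O(h, z) = 14*z/(27*h) (O(h, z) = (z + z*(1/27))/((2*h)) = (z + z/27)*(1/(2*h)) = (28*z/27)*(1/(2*h)) = 14*z/(27*h))
(O(K, -1*12) + 2616)*(965 + 4621) = ((14/27)*(-1*12)/(-5) + 2616)*(965 + 4621) = ((14/27)*(-12)*(-⅕) + 2616)*5586 = (56/45 + 2616)*5586 = (117776/45)*5586 = 219298912/15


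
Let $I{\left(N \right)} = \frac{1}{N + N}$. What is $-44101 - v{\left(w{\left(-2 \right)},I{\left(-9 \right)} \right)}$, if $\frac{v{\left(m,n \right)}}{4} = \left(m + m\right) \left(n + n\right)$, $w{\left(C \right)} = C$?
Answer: $- \frac{396925}{9} \approx -44103.0$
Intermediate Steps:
$I{\left(N \right)} = \frac{1}{2 N}$
$v{\left(m,n \right)} = 16 m n$ ($v{\left(m,n \right)} = 4 \left(m + m\right) \left(n + n\right) = 4 \cdot 2 m 2 n = 4 \cdot 4 m n = 16 m n$)
$-44101 - v{\left(w{\left(-2 \right)},I{\left(-9 \right)} \right)} = -44101 - 16 \left(-2\right) \frac{1}{2 \left(-9\right)} = -44101 - 16 \left(-2\right) \frac{1}{2} \left(- \frac{1}{9}\right) = -44101 - 16 \left(-2\right) \left(- \frac{1}{18}\right) = -44101 - \frac{16}{9} = - \frac{396925}{9}$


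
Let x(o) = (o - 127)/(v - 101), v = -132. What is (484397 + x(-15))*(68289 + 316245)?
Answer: 43400292631362/233 ≈ 1.8627e+11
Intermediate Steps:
x(o) = 127/233 - o/233 (x(o) = (o - 127)/(-132 - 101) = (-127 + o)/(-233) = (-127 + o)*(-1/233) = 127/233 - o/233)
(484397 + x(-15))*(68289 + 316245) = (484397 + (127/233 - 1/233*(-15)))*(68289 + 316245) = (484397 + (127/233 + 15/233))*384534 = (484397 + 142/233)*384534 = (112864643/233)*384534 = 43400292631362/233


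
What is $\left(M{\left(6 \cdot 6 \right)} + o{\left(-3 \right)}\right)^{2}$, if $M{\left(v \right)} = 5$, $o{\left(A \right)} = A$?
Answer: $4$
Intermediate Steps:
$\left(M{\left(6 \cdot 6 \right)} + o{\left(-3 \right)}\right)^{2} = \left(5 - 3\right)^{2} = 2^{2} = 4$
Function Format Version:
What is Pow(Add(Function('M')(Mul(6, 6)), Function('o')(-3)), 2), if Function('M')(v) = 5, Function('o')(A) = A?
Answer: 4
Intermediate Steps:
Pow(Add(Function('M')(Mul(6, 6)), Function('o')(-3)), 2) = Pow(Add(5, -3), 2) = Pow(2, 2) = 4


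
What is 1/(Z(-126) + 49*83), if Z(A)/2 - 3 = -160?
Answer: 1/3753 ≈ 0.00026645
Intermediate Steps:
Z(A) = -314 (Z(A) = 6 + 2*(-160) = 6 - 320 = -314)
1/(Z(-126) + 49*83) = 1/(-314 + 49*83) = 1/(-314 + 4067) = 1/3753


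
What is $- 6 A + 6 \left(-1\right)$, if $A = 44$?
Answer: $-270$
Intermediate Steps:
$- 6 A + 6 \left(-1\right) = \left(-6\right) 44 + 6 \left(-1\right) = -264 - 6 = -270$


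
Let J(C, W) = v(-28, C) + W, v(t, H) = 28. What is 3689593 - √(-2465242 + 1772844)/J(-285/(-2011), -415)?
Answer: 3689593 + 19*I*√1918/387 ≈ 3.6896e+6 + 2.1501*I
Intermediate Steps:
J(C, W) = 28 + W
3689593 - √(-2465242 + 1772844)/J(-285/(-2011), -415) = 3689593 - √(-2465242 + 1772844)/(28 - 415) = 3689593 - √(-692398)/(-387) = 3689593 - 19*I*√1918*(-1)/387 = 3689593 - (-19)*I*√1918/387 = 3689593 + 19*I*√1918/387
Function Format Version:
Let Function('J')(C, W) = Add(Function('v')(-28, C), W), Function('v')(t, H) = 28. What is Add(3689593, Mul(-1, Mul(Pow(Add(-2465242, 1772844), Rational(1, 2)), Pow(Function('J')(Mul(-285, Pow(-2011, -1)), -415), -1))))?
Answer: Add(3689593, Mul(Rational(19, 387), I, Pow(1918, Rational(1, 2)))) ≈ Add(3.6896e+6, Mul(2.1501, I))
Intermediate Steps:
Function('J')(C, W) = Add(28, W)
Add(3689593, Mul(-1, Mul(Pow(Add(-2465242, 1772844), Rational(1, 2)), Pow(Function('J')(Mul(-285, Pow(-2011, -1)), -415), -1)))) = Add(3689593, Mul(-1, Mul(Pow(Add(-2465242, 1772844), Rational(1, 2)), Pow(Add(28, -415), -1)))) = Add(3689593, Mul(-1, Mul(Pow(-692398, Rational(1, 2)), Pow(-387, -1)))) = Add(3689593, Mul(-1, Mul(Mul(19, I, Pow(1918, Rational(1, 2))), Rational(-1, 387)))) = Add(3689593, Mul(-1, Mul(Rational(-19, 387), I, Pow(1918, Rational(1, 2))))) = Add(3689593, Mul(Rational(19, 387), I, Pow(1918, Rational(1, 2))))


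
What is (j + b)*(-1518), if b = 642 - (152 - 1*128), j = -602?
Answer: -24288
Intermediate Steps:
b = 618 (b = 642 - (152 - 128) = 642 - 1*24 = 642 - 24 = 618)
(j + b)*(-1518) = (-602 + 618)*(-1518) = 16*(-1518) = -24288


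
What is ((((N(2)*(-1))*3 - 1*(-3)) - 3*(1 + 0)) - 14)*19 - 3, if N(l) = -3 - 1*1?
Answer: -41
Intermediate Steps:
N(l) = -4 (N(l) = -3 - 1 = -4)
((((N(2)*(-1))*3 - 1*(-3)) - 3*(1 + 0)) - 14)*19 - 3 = (((-4*(-1)*3 - 1*(-3)) - 3*(1 + 0)) - 14)*19 - 3 = (((4*3 + 3) - 3*1) - 14)*19 - 3 = (((12 + 3) - 3) - 14)*19 - 3 = ((15 - 3) - 14)*19 - 3 = (12 - 14)*19 - 3 = -2*19 - 3 = -38 - 3 = -41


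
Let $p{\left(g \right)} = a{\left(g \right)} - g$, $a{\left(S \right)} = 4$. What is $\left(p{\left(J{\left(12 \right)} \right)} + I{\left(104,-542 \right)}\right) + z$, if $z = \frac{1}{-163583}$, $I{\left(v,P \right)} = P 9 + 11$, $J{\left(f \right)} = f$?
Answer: $- \frac{797467126}{163583} \approx -4875.0$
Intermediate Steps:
$I{\left(v,P \right)} = 11 + 9 P$ ($I{\left(v,P \right)} = 9 P + 11 = 11 + 9 P$)
$p{\left(g \right)} = 4 - g$
$z = - \frac{1}{163583} \approx -6.1131 \cdot 10^{-6}$
$\left(p{\left(J{\left(12 \right)} \right)} + I{\left(104,-542 \right)}\right) + z = \left(\left(4 - 12\right) + \left(11 + 9 \left(-542\right)\right)\right) - \frac{1}{163583} = \left(\left(4 - 12\right) + \left(11 - 4878\right)\right) - \frac{1}{163583} = \left(-8 - 4867\right) - \frac{1}{163583} = -4875 - \frac{1}{163583} = - \frac{797467126}{163583}$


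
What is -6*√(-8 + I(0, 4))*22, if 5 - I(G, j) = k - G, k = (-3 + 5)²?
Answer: -132*I*√7 ≈ -349.24*I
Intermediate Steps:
k = 4 (k = 2² = 4)
I(G, j) = 1 + G (I(G, j) = 5 - (4 - G) = 5 + (-4 + G) = 1 + G)
-6*√(-8 + I(0, 4))*22 = -6*√(-8 + (1 + 0))*22 = -6*√(-8 + 1)*22 = -6*I*√7*22 = -132*I*√7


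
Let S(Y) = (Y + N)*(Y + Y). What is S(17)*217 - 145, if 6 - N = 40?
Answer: -125571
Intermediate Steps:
N = -34 (N = 6 - 1*40 = 6 - 40 = -34)
S(Y) = 2*Y*(-34 + Y) (S(Y) = (Y - 34)*(Y + Y) = (-34 + Y)*(2*Y) = 2*Y*(-34 + Y))
S(17)*217 - 145 = (2*17*(-34 + 17))*217 - 145 = (2*17*(-17))*217 - 145 = -578*217 - 145 = -125426 - 145 = -125571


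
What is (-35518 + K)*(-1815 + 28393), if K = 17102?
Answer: -489460448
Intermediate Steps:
(-35518 + K)*(-1815 + 28393) = (-35518 + 17102)*(-1815 + 28393) = -18416*26578 = -489460448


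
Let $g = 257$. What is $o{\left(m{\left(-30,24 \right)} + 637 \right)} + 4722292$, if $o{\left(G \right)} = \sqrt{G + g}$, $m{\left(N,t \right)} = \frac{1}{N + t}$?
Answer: $4722292 + \frac{\sqrt{32178}}{6} \approx 4.7223 \cdot 10^{6}$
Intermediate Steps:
$o{\left(G \right)} = \sqrt{257 + G}$ ($o{\left(G \right)} = \sqrt{G + 257} = \sqrt{257 + G}$)
$o{\left(m{\left(-30,24 \right)} + 637 \right)} + 4722292 = \sqrt{257 + \left(\frac{1}{-30 + 24} + 637\right)} + 4722292 = \sqrt{257 + \left(\frac{1}{-6} + 637\right)} + 4722292 = \sqrt{257 + \left(- \frac{1}{6} + 637\right)} + 4722292 = \sqrt{257 + \frac{3821}{6}} + 4722292 = \sqrt{\frac{5363}{6}} + 4722292 = \frac{\sqrt{32178}}{6} + 4722292 = 4722292 + \frac{\sqrt{32178}}{6}$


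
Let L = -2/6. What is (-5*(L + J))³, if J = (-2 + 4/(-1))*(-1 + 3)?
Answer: 6331625/27 ≈ 2.3450e+5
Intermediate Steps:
J = -12 (J = (-2 + 4*(-1))*2 = (-2 - 4)*2 = -6*2 = -12)
L = -⅓ (L = -2*⅙ = -⅓ ≈ -0.33333)
(-5*(L + J))³ = (-5*(-⅓ - 12))³ = (-5*(-37/3))³ = (185/3)³ = 6331625/27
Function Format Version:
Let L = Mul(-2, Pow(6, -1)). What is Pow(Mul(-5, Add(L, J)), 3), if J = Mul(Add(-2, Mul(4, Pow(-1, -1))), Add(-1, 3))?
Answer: Rational(6331625, 27) ≈ 2.3450e+5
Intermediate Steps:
J = -12 (J = Mul(Add(-2, Mul(4, -1)), 2) = Mul(Add(-2, -4), 2) = Mul(-6, 2) = -12)
L = Rational(-1, 3) (L = Mul(-2, Rational(1, 6)) = Rational(-1, 3) ≈ -0.33333)
Pow(Mul(-5, Add(L, J)), 3) = Pow(Mul(-5, Add(Rational(-1, 3), -12)), 3) = Pow(Mul(-5, Rational(-37, 3)), 3) = Pow(Rational(185, 3), 3) = Rational(6331625, 27)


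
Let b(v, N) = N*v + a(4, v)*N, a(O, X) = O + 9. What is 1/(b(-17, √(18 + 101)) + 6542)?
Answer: 3271/21397930 + √119/10698965 ≈ 0.00015388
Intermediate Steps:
a(O, X) = 9 + O
b(v, N) = 13*N + N*v (b(v, N) = N*v + (9 + 4)*N = N*v + 13*N = 13*N + N*v)
1/(b(-17, √(18 + 101)) + 6542) = 1/(√(18 + 101)*(13 - 17) + 6542) = 1/(√119*(-4) + 6542) = 1/(-4*√119 + 6542) = 1/(6542 - 4*√119)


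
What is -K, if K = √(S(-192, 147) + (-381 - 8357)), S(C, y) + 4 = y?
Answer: -3*I*√955 ≈ -92.709*I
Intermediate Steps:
S(C, y) = -4 + y
K = 3*I*√955 (K = √((-4 + 147) + (-381 - 8357)) = √(143 - 8738) = √(-8595) = 3*I*√955 ≈ 92.709*I)
-K = -3*I*√955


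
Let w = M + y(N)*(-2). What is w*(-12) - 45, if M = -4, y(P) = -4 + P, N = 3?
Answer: -21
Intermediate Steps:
w = -2 (w = -4 + (-4 + 3)*(-2) = -4 - 1*(-2) = -4 + 2 = -2)
w*(-12) - 45 = -2*(-12) - 45 = 24 - 45 = -21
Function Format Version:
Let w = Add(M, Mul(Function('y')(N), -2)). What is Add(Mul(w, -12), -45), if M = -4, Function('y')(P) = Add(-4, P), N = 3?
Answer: -21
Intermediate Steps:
w = -2 (w = Add(-4, Mul(Add(-4, 3), -2)) = Add(-4, Mul(-1, -2)) = Add(-4, 2) = -2)
Add(Mul(w, -12), -45) = Add(Mul(-2, -12), -45) = Add(24, -45) = -21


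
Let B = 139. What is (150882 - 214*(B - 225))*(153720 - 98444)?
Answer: 9357452936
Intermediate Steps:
(150882 - 214*(B - 225))*(153720 - 98444) = (150882 - 214*(139 - 225))*(153720 - 98444) = (150882 - 214*(-86))*55276 = (150882 + 18404)*55276 = 169286*55276 = 9357452936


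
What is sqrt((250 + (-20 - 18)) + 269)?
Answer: sqrt(481) ≈ 21.932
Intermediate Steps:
sqrt((250 + (-20 - 18)) + 269) = sqrt((250 - 38) + 269) = sqrt(212 + 269) = sqrt(481)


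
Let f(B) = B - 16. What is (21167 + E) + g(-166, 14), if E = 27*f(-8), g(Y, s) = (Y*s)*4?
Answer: 11223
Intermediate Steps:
f(B) = -16 + B
g(Y, s) = 4*Y*s
E = -648 (E = 27*(-16 - 8) = 27*(-24) = -648)
(21167 + E) + g(-166, 14) = (21167 - 648) + 4*(-166)*14 = 20519 - 9296 = 11223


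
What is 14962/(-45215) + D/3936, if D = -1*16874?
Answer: -410924171/88983120 ≈ -4.6180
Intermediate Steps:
D = -16874
14962/(-45215) + D/3936 = 14962/(-45215) - 16874/3936 = 14962*(-1/45215) - 16874*1/3936 = -14962/45215 - 8437/1968 = -410924171/88983120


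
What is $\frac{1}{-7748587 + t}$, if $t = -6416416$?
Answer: $- \frac{1}{14165003} \approx -7.0597 \cdot 10^{-8}$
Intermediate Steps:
$\frac{1}{-7748587 + t} = \frac{1}{-7748587 - 6416416} = \frac{1}{-14165003} = - \frac{1}{14165003}$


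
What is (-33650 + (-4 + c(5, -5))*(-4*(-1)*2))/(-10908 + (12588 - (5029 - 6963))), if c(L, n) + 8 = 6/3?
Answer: -16865/1807 ≈ -9.3331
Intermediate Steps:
c(L, n) = -6 (c(L, n) = -8 + 6/3 = -8 + 6*(⅓) = -8 + 2 = -6)
(-33650 + (-4 + c(5, -5))*(-4*(-1)*2))/(-10908 + (12588 - (5029 - 6963))) = (-33650 + (-4 - 6)*(-4*(-1)*2))/(-10908 + (12588 - (5029 - 6963))) = (-33650 - 40*2)/(-10908 + (12588 - 1*(-1934))) = (-33650 - 10*8)/(-10908 + (12588 + 1934)) = (-33650 - 80)/(-10908 + 14522) = -33730/3614 = -33730*1/3614 = -16865/1807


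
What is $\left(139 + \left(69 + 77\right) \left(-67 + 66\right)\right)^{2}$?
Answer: $49$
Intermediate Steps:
$\left(139 + \left(69 + 77\right) \left(-67 + 66\right)\right)^{2} = \left(139 + 146 \left(-1\right)\right)^{2} = \left(139 - 146\right)^{2} = \left(-7\right)^{2} = 49$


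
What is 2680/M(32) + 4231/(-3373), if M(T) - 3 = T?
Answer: 1778311/23611 ≈ 75.317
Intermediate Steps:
M(T) = 3 + T
2680/M(32) + 4231/(-3373) = 2680/(3 + 32) + 4231/(-3373) = 2680/35 + 4231*(-1/3373) = 2680*(1/35) - 4231/3373 = 536/7 - 4231/3373 = 1778311/23611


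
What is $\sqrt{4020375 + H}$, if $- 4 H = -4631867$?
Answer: $\frac{\sqrt{20713367}}{2} \approx 2275.6$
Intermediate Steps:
$H = \frac{4631867}{4}$ ($H = \left(- \frac{1}{4}\right) \left(-4631867\right) = \frac{4631867}{4} \approx 1.158 \cdot 10^{6}$)
$\sqrt{4020375 + H} = \sqrt{4020375 + \frac{4631867}{4}} = \sqrt{\frac{20713367}{4}} = \frac{\sqrt{20713367}}{2}$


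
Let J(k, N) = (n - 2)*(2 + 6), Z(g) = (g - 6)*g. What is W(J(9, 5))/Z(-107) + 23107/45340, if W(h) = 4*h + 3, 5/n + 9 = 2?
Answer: 1929092579/3837441580 ≈ 0.50270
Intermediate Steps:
n = -5/7 (n = 5/(-9 + 2) = 5/(-7) = 5*(-1/7) = -5/7 ≈ -0.71429)
Z(g) = g*(-6 + g) (Z(g) = (-6 + g)*g = g*(-6 + g))
J(k, N) = -152/7 (J(k, N) = (-5/7 - 2)*(2 + 6) = -19/7*8 = -152/7)
W(h) = 3 + 4*h
W(J(9, 5))/Z(-107) + 23107/45340 = (3 + 4*(-152/7))/((-107*(-6 - 107))) + 23107/45340 = (3 - 608/7)/((-107*(-113))) + 23107*(1/45340) = -587/7/12091 + 23107/45340 = -587/7*1/12091 + 23107/45340 = -587/84637 + 23107/45340 = 1929092579/3837441580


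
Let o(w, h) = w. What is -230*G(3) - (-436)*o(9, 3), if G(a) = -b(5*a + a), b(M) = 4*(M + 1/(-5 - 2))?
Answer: 142468/7 ≈ 20353.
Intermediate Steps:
b(M) = -4/7 + 4*M (b(M) = 4*(M + 1/(-7)) = 4*(M - ⅐) = 4*(-⅐ + M) = -4/7 + 4*M)
G(a) = 4/7 - 24*a (G(a) = -(-4/7 + 4*(5*a + a)) = -(-4/7 + 4*(6*a)) = -(-4/7 + 24*a) = 4/7 - 24*a)
-230*G(3) - (-436)*o(9, 3) = -230*(4/7 - 24*3) - (-436)*9 = -230*(4/7 - 72) - 1*(-3924) = -230*(-500/7) + 3924 = 115000/7 + 3924 = 142468/7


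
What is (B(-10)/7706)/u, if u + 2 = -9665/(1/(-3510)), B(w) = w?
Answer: -5/130709742244 ≈ -3.8253e-11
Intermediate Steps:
u = 33924148 (u = -2 - 9665/(1/(-3510)) = -2 - 9665/(-1/3510) = -2 - 9665*(-3510) = -2 + 33924150 = 33924148)
(B(-10)/7706)/u = -10/7706/33924148 = -10*1/7706*(1/33924148) = -5/3853*1/33924148 = -5/130709742244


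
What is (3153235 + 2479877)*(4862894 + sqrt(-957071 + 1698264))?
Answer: 27393226546128 + 5633112*sqrt(741193) ≈ 2.7398e+13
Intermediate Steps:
(3153235 + 2479877)*(4862894 + sqrt(-957071 + 1698264)) = 5633112*(4862894 + sqrt(741193)) = 27393226546128 + 5633112*sqrt(741193)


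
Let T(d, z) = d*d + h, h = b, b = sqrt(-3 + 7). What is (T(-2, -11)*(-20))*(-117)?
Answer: 14040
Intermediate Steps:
b = 2 (b = sqrt(4) = 2)
h = 2
T(d, z) = 2 + d**2 (T(d, z) = d*d + 2 = d**2 + 2 = 2 + d**2)
(T(-2, -11)*(-20))*(-117) = ((2 + (-2)**2)*(-20))*(-117) = ((2 + 4)*(-20))*(-117) = (6*(-20))*(-117) = -120*(-117) = 14040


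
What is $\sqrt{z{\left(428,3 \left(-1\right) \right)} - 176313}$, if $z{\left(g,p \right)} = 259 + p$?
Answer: $7 i \sqrt{3593} \approx 419.59 i$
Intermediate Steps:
$\sqrt{z{\left(428,3 \left(-1\right) \right)} - 176313} = \sqrt{\left(259 + 3 \left(-1\right)\right) - 176313} = \sqrt{\left(259 - 3\right) - 176313} = \sqrt{256 - 176313} = \sqrt{-176057} = 7 i \sqrt{3593}$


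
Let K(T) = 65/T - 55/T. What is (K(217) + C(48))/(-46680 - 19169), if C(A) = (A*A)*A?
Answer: -23998474/14289233 ≈ -1.6795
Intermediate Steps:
C(A) = A³ (C(A) = A²*A = A³)
K(T) = 10/T
(K(217) + C(48))/(-46680 - 19169) = (10/217 + 48³)/(-46680 - 19169) = (10*(1/217) + 110592)/(-65849) = (10/217 + 110592)*(-1/65849) = (23998474/217)*(-1/65849) = -23998474/14289233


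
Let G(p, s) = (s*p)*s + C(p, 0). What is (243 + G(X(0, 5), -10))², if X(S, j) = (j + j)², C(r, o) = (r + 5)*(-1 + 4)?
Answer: 111471364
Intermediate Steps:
C(r, o) = 15 + 3*r (C(r, o) = (5 + r)*3 = 15 + 3*r)
X(S, j) = 4*j² (X(S, j) = (2*j)² = 4*j²)
G(p, s) = 15 + 3*p + p*s² (G(p, s) = (s*p)*s + (15 + 3*p) = (p*s)*s + (15 + 3*p) = p*s² + (15 + 3*p) = 15 + 3*p + p*s²)
(243 + G(X(0, 5), -10))² = (243 + (15 + 3*(4*5²) + (4*5²)*(-10)²))² = (243 + (15 + 3*(4*25) + (4*25)*100))² = (243 + (15 + 3*100 + 100*100))² = (243 + (15 + 300 + 10000))² = (243 + 10315)² = 10558² = 111471364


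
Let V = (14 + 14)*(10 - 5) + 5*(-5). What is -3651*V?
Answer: -419865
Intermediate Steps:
V = 115 (V = 28*5 - 25 = 140 - 25 = 115)
-3651*V = -3651*115 = -419865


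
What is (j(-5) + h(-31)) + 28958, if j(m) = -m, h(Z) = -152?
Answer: 28811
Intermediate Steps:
(j(-5) + h(-31)) + 28958 = (-1*(-5) - 152) + 28958 = (5 - 152) + 28958 = -147 + 28958 = 28811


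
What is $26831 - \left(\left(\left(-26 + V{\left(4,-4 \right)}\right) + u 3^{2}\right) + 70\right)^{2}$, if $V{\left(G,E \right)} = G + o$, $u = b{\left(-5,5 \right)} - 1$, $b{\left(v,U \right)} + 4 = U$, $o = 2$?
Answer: $24331$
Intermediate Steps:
$b{\left(v,U \right)} = -4 + U$
$u = 0$ ($u = \left(-4 + 5\right) - 1 = 1 - 1 = 0$)
$V{\left(G,E \right)} = 2 + G$ ($V{\left(G,E \right)} = G + 2 = 2 + G$)
$26831 - \left(\left(\left(-26 + V{\left(4,-4 \right)}\right) + u 3^{2}\right) + 70\right)^{2} = 26831 - \left(\left(\left(-26 + \left(2 + 4\right)\right) + 0 \cdot 3^{2}\right) + 70\right)^{2} = 26831 - \left(\left(\left(-26 + 6\right) + 0 \cdot 9\right) + 70\right)^{2} = 26831 - \left(\left(-20 + 0\right) + 70\right)^{2} = 26831 - \left(-20 + 70\right)^{2} = 26831 - 50^{2} = 26831 - 2500 = 24331$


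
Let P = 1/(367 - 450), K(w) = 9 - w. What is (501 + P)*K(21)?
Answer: -498984/83 ≈ -6011.9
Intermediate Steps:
P = -1/83 (P = 1/(-83) = -1/83 ≈ -0.012048)
(501 + P)*K(21) = (501 - 1/83)*(9 - 1*21) = 41582*(9 - 21)/83 = (41582/83)*(-12) = -498984/83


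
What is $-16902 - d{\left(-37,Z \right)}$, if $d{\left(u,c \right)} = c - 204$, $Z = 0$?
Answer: $-16698$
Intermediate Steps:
$d{\left(u,c \right)} = -204 + c$
$-16902 - d{\left(-37,Z \right)} = -16902 - \left(-204 + 0\right) = -16902 - -204 = -16902 + 204 = -16698$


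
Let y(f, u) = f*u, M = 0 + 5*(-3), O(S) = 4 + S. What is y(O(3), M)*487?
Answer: -51135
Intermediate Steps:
M = -15 (M = 0 - 15 = -15)
y(O(3), M)*487 = ((4 + 3)*(-15))*487 = (7*(-15))*487 = -105*487 = -51135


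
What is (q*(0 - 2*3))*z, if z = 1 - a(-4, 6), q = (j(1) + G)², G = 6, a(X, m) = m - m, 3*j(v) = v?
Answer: -722/3 ≈ -240.67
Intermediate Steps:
j(v) = v/3
a(X, m) = 0
q = 361/9 (q = ((⅓)*1 + 6)² = (⅓ + 6)² = (19/3)² = 361/9 ≈ 40.111)
z = 1 (z = 1 - 1*0 = 1 + 0 = 1)
(q*(0 - 2*3))*z = (361*(0 - 2*3)/9)*1 = (361*(0 - 6)/9)*1 = ((361/9)*(-6))*1 = -722/3*1 = -722/3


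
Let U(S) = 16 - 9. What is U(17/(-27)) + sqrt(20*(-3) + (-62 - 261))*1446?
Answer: 7 + 1446*I*sqrt(383) ≈ 7.0 + 28299.0*I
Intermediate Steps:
U(S) = 7
U(17/(-27)) + sqrt(20*(-3) + (-62 - 261))*1446 = 7 + sqrt(20*(-3) + (-62 - 261))*1446 = 7 + sqrt(-60 - 323)*1446 = 7 + sqrt(-383)*1446 = 7 + (I*sqrt(383))*1446 = 7 + 1446*I*sqrt(383)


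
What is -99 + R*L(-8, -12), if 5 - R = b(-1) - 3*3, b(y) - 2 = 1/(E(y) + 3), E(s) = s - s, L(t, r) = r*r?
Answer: 1581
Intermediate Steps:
L(t, r) = r²
E(s) = 0
b(y) = 7/3 (b(y) = 2 + 1/(0 + 3) = 2 + 1/3 = 2 + ⅓ = 7/3)
R = 35/3 (R = 5 - (7/3 - 3*3) = 5 - (7/3 - 9) = 5 - 1*(-20/3) = 5 + 20/3 = 35/3 ≈ 11.667)
-99 + R*L(-8, -12) = -99 + (35/3)*(-12)² = -99 + (35/3)*144 = -99 + 1680 = 1581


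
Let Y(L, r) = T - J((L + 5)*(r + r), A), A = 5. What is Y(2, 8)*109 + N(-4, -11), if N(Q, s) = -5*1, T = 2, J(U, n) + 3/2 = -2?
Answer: 1189/2 ≈ 594.50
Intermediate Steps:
J(U, n) = -7/2 (J(U, n) = -3/2 - 2 = -7/2)
N(Q, s) = -5
Y(L, r) = 11/2 (Y(L, r) = 2 - 1*(-7/2) = 2 + 7/2 = 11/2)
Y(2, 8)*109 + N(-4, -11) = (11/2)*109 - 5 = 1199/2 - 5 = 1189/2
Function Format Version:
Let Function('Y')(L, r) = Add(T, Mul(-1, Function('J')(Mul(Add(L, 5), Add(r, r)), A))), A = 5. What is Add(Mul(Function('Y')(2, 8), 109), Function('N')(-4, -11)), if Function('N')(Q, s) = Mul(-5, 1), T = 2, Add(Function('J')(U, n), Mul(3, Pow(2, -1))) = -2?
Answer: Rational(1189, 2) ≈ 594.50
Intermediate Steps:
Function('J')(U, n) = Rational(-7, 2) (Function('J')(U, n) = Add(Rational(-3, 2), -2) = Rational(-7, 2))
Function('N')(Q, s) = -5
Function('Y')(L, r) = Rational(11, 2) (Function('Y')(L, r) = Add(2, Mul(-1, Rational(-7, 2))) = Add(2, Rational(7, 2)) = Rational(11, 2))
Add(Mul(Function('Y')(2, 8), 109), Function('N')(-4, -11)) = Add(Mul(Rational(11, 2), 109), -5) = Add(Rational(1199, 2), -5) = Rational(1189, 2)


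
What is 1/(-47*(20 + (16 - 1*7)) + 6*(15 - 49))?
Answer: -1/1567 ≈ -0.00063816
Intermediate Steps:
1/(-47*(20 + (16 - 1*7)) + 6*(15 - 49)) = 1/(-47*(20 + (16 - 7)) + 6*(-34)) = 1/(-47*(20 + 9) - 204) = 1/(-47*29 - 204) = 1/(-1363 - 204) = 1/(-1567) = -1/1567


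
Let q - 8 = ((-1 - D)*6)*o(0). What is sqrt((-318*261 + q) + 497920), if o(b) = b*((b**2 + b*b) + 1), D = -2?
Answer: sqrt(414930) ≈ 644.15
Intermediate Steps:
o(b) = b*(1 + 2*b**2) (o(b) = b*((b**2 + b**2) + 1) = b*(2*b**2 + 1) = b*(1 + 2*b**2))
q = 8 (q = 8 + ((-1 - 1*(-2))*6)*(0 + 2*0**3) = 8 + ((-1 + 2)*6)*(0 + 2*0) = 8 + (1*6)*(0 + 0) = 8 + 6*0 = 8 + 0 = 8)
sqrt((-318*261 + q) + 497920) = sqrt((-318*261 + 8) + 497920) = sqrt((-82998 + 8) + 497920) = sqrt(-82990 + 497920) = sqrt(414930)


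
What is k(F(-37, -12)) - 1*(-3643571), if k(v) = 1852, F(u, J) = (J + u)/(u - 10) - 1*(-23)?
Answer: 3645423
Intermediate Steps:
F(u, J) = 23 + (J + u)/(-10 + u) (F(u, J) = (J + u)/(-10 + u) + 23 = 23 + (J + u)/(-10 + u))
k(F(-37, -12)) - 1*(-3643571) = 1852 - 1*(-3643571) = 1852 + 3643571 = 3645423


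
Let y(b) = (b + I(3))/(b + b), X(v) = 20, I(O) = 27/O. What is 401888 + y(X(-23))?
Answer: 16075549/40 ≈ 4.0189e+5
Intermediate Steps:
y(b) = (9 + b)/(2*b) (y(b) = (b + 27/3)/(b + b) = (b + 27*(⅓))/((2*b)) = (b + 9)*(1/(2*b)) = (9 + b)*(1/(2*b)) = (9 + b)/(2*b))
401888 + y(X(-23)) = 401888 + (½)*(9 + 20)/20 = 401888 + (½)*(1/20)*29 = 401888 + 29/40 = 16075549/40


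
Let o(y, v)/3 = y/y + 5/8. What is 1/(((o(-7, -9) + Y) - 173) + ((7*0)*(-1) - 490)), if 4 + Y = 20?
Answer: -8/5137 ≈ -0.0015573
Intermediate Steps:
Y = 16 (Y = -4 + 20 = 16)
o(y, v) = 39/8 (o(y, v) = 3*(y/y + 5/8) = 3*(1 + 5*(⅛)) = 3*(1 + 5/8) = 3*(13/8) = 39/8)
1/(((o(-7, -9) + Y) - 173) + ((7*0)*(-1) - 490)) = 1/(((39/8 + 16) - 173) + ((7*0)*(-1) - 490)) = 1/((167/8 - 173) + (0*(-1) - 490)) = 1/(-1217/8 + (0 - 490)) = 1/(-1217/8 - 490) = 1/(-5137/8) = -8/5137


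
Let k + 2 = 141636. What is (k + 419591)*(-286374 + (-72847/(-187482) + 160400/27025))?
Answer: -10857379572776212175/67556014 ≈ -1.6072e+11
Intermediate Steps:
k = 141634 (k = -2 + 141636 = 141634)
(k + 419591)*(-286374 + (-72847/(-187482) + 160400/27025)) = (141634 + 419591)*(-286374 + (-72847/(-187482) + 160400/27025)) = 561225*(-286374 + (-72847*(-1/187482) + 160400*(1/27025))) = 561225*(-286374 + (72847/187482 + 6416/1081)) = 561225*(-286374 + 1281632119/202668042) = 561225*(-58037576227589/202668042) = -10857379572776212175/67556014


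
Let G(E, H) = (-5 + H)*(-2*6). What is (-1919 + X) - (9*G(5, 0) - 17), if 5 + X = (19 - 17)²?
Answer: -2443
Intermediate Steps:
X = -1 (X = -5 + (19 - 17)² = -5 + 2² = -5 + 4 = -1)
G(E, H) = 60 - 12*H (G(E, H) = (-5 + H)*(-12) = 60 - 12*H)
(-1919 + X) - (9*G(5, 0) - 17) = (-1919 - 1) - (9*(60 - 12*0) - 17) = -1920 - (9*(60 + 0) - 17) = -1920 - (9*60 - 17) = -1920 - (540 - 17) = -1920 - 1*523 = -1920 - 523 = -2443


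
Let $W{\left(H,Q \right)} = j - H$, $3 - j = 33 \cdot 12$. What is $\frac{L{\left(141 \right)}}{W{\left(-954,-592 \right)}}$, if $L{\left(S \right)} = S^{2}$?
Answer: $\frac{6627}{187} \approx 35.438$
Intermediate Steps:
$j = -393$ ($j = 3 - 33 \cdot 12 = 3 - 396 = -393$)
$W{\left(H,Q \right)} = -393 - H$
$\frac{L{\left(141 \right)}}{W{\left(-954,-592 \right)}} = \frac{141^{2}}{-393 - -954} = \frac{19881}{-393 + 954} = \frac{19881}{561} = 19881 \cdot \frac{1}{561} = \frac{6627}{187}$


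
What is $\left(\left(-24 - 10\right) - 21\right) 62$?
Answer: $-3410$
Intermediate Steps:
$\left(\left(-24 - 10\right) - 21\right) 62 = \left(-34 - 21\right) 62 = \left(-55\right) 62 = -3410$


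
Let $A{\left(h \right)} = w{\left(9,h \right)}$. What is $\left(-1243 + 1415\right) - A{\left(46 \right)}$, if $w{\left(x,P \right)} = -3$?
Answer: $175$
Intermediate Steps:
$A{\left(h \right)} = -3$
$\left(-1243 + 1415\right) - A{\left(46 \right)} = \left(-1243 + 1415\right) - -3 = 172 + 3 = 175$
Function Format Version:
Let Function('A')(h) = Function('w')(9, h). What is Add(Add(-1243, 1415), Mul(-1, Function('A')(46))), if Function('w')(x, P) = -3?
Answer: 175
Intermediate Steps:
Function('A')(h) = -3
Add(Add(-1243, 1415), Mul(-1, Function('A')(46))) = Add(Add(-1243, 1415), Mul(-1, -3)) = Add(172, 3) = 175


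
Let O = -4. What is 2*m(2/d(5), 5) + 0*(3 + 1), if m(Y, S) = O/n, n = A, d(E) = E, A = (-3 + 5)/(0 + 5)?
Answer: -20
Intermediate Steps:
A = 2/5 ≈ 0.40000
n = 2/5 ≈ 0.40000
m(Y, S) = -10 (m(Y, S) = -4/2/5 = -4*5/2 = -10)
2*m(2/d(5), 5) + 0*(3 + 1) = 2*(-10) + 0*(3 + 1) = -20 + 0*4 = -20 + 0 = -20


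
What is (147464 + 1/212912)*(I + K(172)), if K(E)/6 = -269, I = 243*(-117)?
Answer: -943318513552605/212912 ≈ -4.4306e+9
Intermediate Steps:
I = -28431
K(E) = -1614 (K(E) = 6*(-269) = -1614)
(147464 + 1/212912)*(I + K(172)) = (147464 + 1/212912)*(-28431 - 1614) = (147464 + 1/212912)*(-30045) = (31396855169/212912)*(-30045) = -943318513552605/212912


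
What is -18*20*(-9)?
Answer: 3240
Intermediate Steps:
-18*20*(-9) = -360*(-9) = 3240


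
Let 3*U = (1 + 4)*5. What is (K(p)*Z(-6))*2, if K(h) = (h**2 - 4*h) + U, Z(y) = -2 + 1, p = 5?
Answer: -80/3 ≈ -26.667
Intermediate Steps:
U = 25/3 (U = ((1 + 4)*5)/3 = (5*5)/3 = (1/3)*25 = 25/3 ≈ 8.3333)
Z(y) = -1
K(h) = 25/3 + h**2 - 4*h (K(h) = (h**2 - 4*h) + 25/3 = 25/3 + h**2 - 4*h)
(K(p)*Z(-6))*2 = ((25/3 + 5**2 - 4*5)*(-1))*2 = ((25/3 + 25 - 20)*(-1))*2 = ((40/3)*(-1))*2 = -40/3*2 = -80/3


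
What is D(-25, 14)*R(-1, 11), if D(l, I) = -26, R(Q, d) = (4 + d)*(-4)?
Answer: 1560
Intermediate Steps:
R(Q, d) = -16 - 4*d
D(-25, 14)*R(-1, 11) = -26*(-16 - 4*11) = -26*(-16 - 44) = -26*(-60) = 1560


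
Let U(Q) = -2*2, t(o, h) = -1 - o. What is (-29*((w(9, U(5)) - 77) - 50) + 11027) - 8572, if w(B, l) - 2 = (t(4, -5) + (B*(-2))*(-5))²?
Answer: -203445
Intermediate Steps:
U(Q) = -4
w(B, l) = 2 + (-5 + 10*B)² (w(B, l) = 2 + ((-1 - 1*4) + (B*(-2))*(-5))² = 2 + ((-1 - 4) - 2*B*(-5))² = 2 + (-5 + 10*B)²)
(-29*((w(9, U(5)) - 77) - 50) + 11027) - 8572 = (-29*(((2 + 25*(-1 + 2*9)²) - 77) - 50) + 11027) - 8572 = (-29*(((2 + 25*(-1 + 18)²) - 77) - 50) + 11027) - 8572 = (-29*(((2 + 25*17²) - 77) - 50) + 11027) - 8572 = (-29*(((2 + 25*289) - 77) - 50) + 11027) - 8572 = (-29*(((2 + 7225) - 77) - 50) + 11027) - 8572 = (-29*((7227 - 77) - 50) + 11027) - 8572 = (-29*(7150 - 50) + 11027) - 8572 = (-29*7100 + 11027) - 8572 = (-205900 + 11027) - 8572 = -194873 - 8572 = -203445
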